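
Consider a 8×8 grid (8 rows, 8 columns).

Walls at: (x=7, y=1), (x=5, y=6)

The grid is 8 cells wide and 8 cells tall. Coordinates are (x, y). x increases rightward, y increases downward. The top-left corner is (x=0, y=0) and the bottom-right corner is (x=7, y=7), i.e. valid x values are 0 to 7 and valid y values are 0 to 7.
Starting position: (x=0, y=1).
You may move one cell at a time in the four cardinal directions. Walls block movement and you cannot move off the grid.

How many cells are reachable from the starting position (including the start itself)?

Answer: Reachable cells: 62

Derivation:
BFS flood-fill from (x=0, y=1):
  Distance 0: (x=0, y=1)
  Distance 1: (x=0, y=0), (x=1, y=1), (x=0, y=2)
  Distance 2: (x=1, y=0), (x=2, y=1), (x=1, y=2), (x=0, y=3)
  Distance 3: (x=2, y=0), (x=3, y=1), (x=2, y=2), (x=1, y=3), (x=0, y=4)
  Distance 4: (x=3, y=0), (x=4, y=1), (x=3, y=2), (x=2, y=3), (x=1, y=4), (x=0, y=5)
  Distance 5: (x=4, y=0), (x=5, y=1), (x=4, y=2), (x=3, y=3), (x=2, y=4), (x=1, y=5), (x=0, y=6)
  Distance 6: (x=5, y=0), (x=6, y=1), (x=5, y=2), (x=4, y=3), (x=3, y=4), (x=2, y=5), (x=1, y=6), (x=0, y=7)
  Distance 7: (x=6, y=0), (x=6, y=2), (x=5, y=3), (x=4, y=4), (x=3, y=5), (x=2, y=6), (x=1, y=7)
  Distance 8: (x=7, y=0), (x=7, y=2), (x=6, y=3), (x=5, y=4), (x=4, y=5), (x=3, y=6), (x=2, y=7)
  Distance 9: (x=7, y=3), (x=6, y=4), (x=5, y=5), (x=4, y=6), (x=3, y=7)
  Distance 10: (x=7, y=4), (x=6, y=5), (x=4, y=7)
  Distance 11: (x=7, y=5), (x=6, y=6), (x=5, y=7)
  Distance 12: (x=7, y=6), (x=6, y=7)
  Distance 13: (x=7, y=7)
Total reachable: 62 (grid has 62 open cells total)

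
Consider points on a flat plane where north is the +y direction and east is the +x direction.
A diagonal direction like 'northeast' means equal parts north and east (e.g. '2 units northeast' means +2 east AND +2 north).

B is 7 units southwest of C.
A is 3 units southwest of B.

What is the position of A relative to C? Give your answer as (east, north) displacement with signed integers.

Place C at the origin (east=0, north=0).
  B is 7 units southwest of C: delta (east=-7, north=-7); B at (east=-7, north=-7).
  A is 3 units southwest of B: delta (east=-3, north=-3); A at (east=-10, north=-10).
Therefore A relative to C: (east=-10, north=-10).

Answer: A is at (east=-10, north=-10) relative to C.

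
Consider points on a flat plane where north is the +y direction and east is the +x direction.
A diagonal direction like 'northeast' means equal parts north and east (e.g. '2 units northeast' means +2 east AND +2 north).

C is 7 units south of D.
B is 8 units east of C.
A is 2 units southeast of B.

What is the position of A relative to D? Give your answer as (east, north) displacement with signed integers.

Answer: A is at (east=10, north=-9) relative to D.

Derivation:
Place D at the origin (east=0, north=0).
  C is 7 units south of D: delta (east=+0, north=-7); C at (east=0, north=-7).
  B is 8 units east of C: delta (east=+8, north=+0); B at (east=8, north=-7).
  A is 2 units southeast of B: delta (east=+2, north=-2); A at (east=10, north=-9).
Therefore A relative to D: (east=10, north=-9).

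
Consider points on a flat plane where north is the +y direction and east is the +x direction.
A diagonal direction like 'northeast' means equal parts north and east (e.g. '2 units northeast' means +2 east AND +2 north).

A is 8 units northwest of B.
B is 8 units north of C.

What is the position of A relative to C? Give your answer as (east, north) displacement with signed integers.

Answer: A is at (east=-8, north=16) relative to C.

Derivation:
Place C at the origin (east=0, north=0).
  B is 8 units north of C: delta (east=+0, north=+8); B at (east=0, north=8).
  A is 8 units northwest of B: delta (east=-8, north=+8); A at (east=-8, north=16).
Therefore A relative to C: (east=-8, north=16).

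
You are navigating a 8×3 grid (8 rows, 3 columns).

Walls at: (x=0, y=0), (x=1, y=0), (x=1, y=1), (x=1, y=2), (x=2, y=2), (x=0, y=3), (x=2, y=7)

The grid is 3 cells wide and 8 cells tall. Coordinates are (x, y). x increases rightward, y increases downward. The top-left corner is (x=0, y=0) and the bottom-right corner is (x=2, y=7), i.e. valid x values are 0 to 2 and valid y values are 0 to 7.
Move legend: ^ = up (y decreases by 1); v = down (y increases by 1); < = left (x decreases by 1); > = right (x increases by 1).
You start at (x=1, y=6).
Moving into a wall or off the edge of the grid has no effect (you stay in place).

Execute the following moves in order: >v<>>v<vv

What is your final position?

Answer: Final position: (x=1, y=7)

Derivation:
Start: (x=1, y=6)
  > (right): (x=1, y=6) -> (x=2, y=6)
  v (down): blocked, stay at (x=2, y=6)
  < (left): (x=2, y=6) -> (x=1, y=6)
  > (right): (x=1, y=6) -> (x=2, y=6)
  > (right): blocked, stay at (x=2, y=6)
  v (down): blocked, stay at (x=2, y=6)
  < (left): (x=2, y=6) -> (x=1, y=6)
  v (down): (x=1, y=6) -> (x=1, y=7)
  v (down): blocked, stay at (x=1, y=7)
Final: (x=1, y=7)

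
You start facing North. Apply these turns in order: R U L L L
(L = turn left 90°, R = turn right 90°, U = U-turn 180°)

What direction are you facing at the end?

Start: North
  R (right (90° clockwise)) -> East
  U (U-turn (180°)) -> West
  L (left (90° counter-clockwise)) -> South
  L (left (90° counter-clockwise)) -> East
  L (left (90° counter-clockwise)) -> North
Final: North

Answer: Final heading: North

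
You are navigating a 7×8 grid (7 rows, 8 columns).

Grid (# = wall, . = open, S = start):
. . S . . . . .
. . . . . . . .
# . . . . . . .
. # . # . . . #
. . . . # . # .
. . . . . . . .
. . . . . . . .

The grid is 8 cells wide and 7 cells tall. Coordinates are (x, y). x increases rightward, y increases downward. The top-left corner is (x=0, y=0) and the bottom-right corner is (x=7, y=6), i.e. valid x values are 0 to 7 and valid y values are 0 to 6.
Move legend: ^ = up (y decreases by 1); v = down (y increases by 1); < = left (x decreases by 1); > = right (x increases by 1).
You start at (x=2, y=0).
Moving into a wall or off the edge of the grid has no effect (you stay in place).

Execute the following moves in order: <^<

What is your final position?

Answer: Final position: (x=0, y=0)

Derivation:
Start: (x=2, y=0)
  < (left): (x=2, y=0) -> (x=1, y=0)
  ^ (up): blocked, stay at (x=1, y=0)
  < (left): (x=1, y=0) -> (x=0, y=0)
Final: (x=0, y=0)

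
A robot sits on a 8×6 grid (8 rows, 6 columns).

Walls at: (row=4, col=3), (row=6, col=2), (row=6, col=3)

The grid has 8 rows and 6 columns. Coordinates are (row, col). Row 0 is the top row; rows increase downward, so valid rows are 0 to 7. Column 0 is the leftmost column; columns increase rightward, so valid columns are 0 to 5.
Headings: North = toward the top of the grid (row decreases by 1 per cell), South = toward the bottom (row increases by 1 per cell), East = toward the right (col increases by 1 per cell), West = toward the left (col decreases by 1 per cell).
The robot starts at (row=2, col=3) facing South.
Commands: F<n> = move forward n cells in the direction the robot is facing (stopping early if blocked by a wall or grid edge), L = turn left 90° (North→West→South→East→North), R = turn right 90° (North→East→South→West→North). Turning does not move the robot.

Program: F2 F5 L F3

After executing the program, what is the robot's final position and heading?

Answer: Final position: (row=3, col=5), facing East

Derivation:
Start: (row=2, col=3), facing South
  F2: move forward 1/2 (blocked), now at (row=3, col=3)
  F5: move forward 0/5 (blocked), now at (row=3, col=3)
  L: turn left, now facing East
  F3: move forward 2/3 (blocked), now at (row=3, col=5)
Final: (row=3, col=5), facing East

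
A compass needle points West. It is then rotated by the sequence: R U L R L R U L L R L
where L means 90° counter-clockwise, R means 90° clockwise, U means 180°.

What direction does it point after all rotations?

Answer: Final heading: South

Derivation:
Start: West
  R (right (90° clockwise)) -> North
  U (U-turn (180°)) -> South
  L (left (90° counter-clockwise)) -> East
  R (right (90° clockwise)) -> South
  L (left (90° counter-clockwise)) -> East
  R (right (90° clockwise)) -> South
  U (U-turn (180°)) -> North
  L (left (90° counter-clockwise)) -> West
  L (left (90° counter-clockwise)) -> South
  R (right (90° clockwise)) -> West
  L (left (90° counter-clockwise)) -> South
Final: South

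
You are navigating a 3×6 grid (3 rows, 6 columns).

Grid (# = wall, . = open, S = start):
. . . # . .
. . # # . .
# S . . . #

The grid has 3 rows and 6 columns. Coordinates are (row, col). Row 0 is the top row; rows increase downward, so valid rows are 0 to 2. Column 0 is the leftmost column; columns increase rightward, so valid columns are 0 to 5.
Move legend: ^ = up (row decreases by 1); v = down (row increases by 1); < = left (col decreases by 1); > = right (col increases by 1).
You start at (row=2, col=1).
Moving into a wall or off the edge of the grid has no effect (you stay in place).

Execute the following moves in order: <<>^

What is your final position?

Start: (row=2, col=1)
  < (left): blocked, stay at (row=2, col=1)
  < (left): blocked, stay at (row=2, col=1)
  > (right): (row=2, col=1) -> (row=2, col=2)
  ^ (up): blocked, stay at (row=2, col=2)
Final: (row=2, col=2)

Answer: Final position: (row=2, col=2)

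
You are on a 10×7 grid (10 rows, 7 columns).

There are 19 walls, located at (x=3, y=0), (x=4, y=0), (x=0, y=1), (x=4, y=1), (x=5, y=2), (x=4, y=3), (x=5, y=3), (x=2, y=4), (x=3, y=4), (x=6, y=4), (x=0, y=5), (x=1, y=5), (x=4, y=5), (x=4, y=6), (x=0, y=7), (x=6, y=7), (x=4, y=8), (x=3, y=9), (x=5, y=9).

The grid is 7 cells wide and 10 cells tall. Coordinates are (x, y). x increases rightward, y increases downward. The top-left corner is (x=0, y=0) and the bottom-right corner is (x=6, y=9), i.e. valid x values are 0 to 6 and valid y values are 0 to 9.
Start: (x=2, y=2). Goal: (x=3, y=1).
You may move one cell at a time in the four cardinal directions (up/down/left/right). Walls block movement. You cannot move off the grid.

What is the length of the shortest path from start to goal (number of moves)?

BFS from (x=2, y=2) until reaching (x=3, y=1):
  Distance 0: (x=2, y=2)
  Distance 1: (x=2, y=1), (x=1, y=2), (x=3, y=2), (x=2, y=3)
  Distance 2: (x=2, y=0), (x=1, y=1), (x=3, y=1), (x=0, y=2), (x=4, y=2), (x=1, y=3), (x=3, y=3)  <- goal reached here
One shortest path (2 moves): (x=2, y=2) -> (x=3, y=2) -> (x=3, y=1)

Answer: Shortest path length: 2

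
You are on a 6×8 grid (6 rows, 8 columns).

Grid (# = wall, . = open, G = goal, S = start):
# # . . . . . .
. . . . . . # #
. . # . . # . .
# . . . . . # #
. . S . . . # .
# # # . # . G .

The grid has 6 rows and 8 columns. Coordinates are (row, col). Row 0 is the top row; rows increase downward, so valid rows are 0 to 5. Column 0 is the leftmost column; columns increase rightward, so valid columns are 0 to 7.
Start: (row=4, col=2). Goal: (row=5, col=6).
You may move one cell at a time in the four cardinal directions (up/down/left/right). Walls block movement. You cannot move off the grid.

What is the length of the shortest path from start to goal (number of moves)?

BFS from (row=4, col=2) until reaching (row=5, col=6):
  Distance 0: (row=4, col=2)
  Distance 1: (row=3, col=2), (row=4, col=1), (row=4, col=3)
  Distance 2: (row=3, col=1), (row=3, col=3), (row=4, col=0), (row=4, col=4), (row=5, col=3)
  Distance 3: (row=2, col=1), (row=2, col=3), (row=3, col=4), (row=4, col=5)
  Distance 4: (row=1, col=1), (row=1, col=3), (row=2, col=0), (row=2, col=4), (row=3, col=5), (row=5, col=5)
  Distance 5: (row=0, col=3), (row=1, col=0), (row=1, col=2), (row=1, col=4), (row=5, col=6)  <- goal reached here
One shortest path (5 moves): (row=4, col=2) -> (row=4, col=3) -> (row=4, col=4) -> (row=4, col=5) -> (row=5, col=5) -> (row=5, col=6)

Answer: Shortest path length: 5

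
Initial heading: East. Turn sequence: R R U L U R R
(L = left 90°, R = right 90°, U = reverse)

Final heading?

Answer: Final heading: North

Derivation:
Start: East
  R (right (90° clockwise)) -> South
  R (right (90° clockwise)) -> West
  U (U-turn (180°)) -> East
  L (left (90° counter-clockwise)) -> North
  U (U-turn (180°)) -> South
  R (right (90° clockwise)) -> West
  R (right (90° clockwise)) -> North
Final: North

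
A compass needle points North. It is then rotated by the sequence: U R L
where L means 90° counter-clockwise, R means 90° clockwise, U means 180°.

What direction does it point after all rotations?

Start: North
  U (U-turn (180°)) -> South
  R (right (90° clockwise)) -> West
  L (left (90° counter-clockwise)) -> South
Final: South

Answer: Final heading: South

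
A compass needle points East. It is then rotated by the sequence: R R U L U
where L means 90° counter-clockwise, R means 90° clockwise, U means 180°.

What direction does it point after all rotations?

Start: East
  R (right (90° clockwise)) -> South
  R (right (90° clockwise)) -> West
  U (U-turn (180°)) -> East
  L (left (90° counter-clockwise)) -> North
  U (U-turn (180°)) -> South
Final: South

Answer: Final heading: South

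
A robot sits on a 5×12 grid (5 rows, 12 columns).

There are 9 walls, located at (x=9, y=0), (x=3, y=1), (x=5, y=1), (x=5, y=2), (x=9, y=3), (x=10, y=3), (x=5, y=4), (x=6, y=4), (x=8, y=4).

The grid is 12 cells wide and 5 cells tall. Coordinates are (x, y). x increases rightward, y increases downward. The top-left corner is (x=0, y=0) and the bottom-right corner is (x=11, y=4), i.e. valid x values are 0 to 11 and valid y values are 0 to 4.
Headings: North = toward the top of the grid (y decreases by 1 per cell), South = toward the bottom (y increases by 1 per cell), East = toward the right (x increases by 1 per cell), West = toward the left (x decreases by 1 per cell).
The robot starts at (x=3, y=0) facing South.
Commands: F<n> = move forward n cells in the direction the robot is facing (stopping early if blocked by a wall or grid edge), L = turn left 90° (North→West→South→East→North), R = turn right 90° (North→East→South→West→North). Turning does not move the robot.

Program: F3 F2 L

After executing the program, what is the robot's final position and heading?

Start: (x=3, y=0), facing South
  F3: move forward 0/3 (blocked), now at (x=3, y=0)
  F2: move forward 0/2 (blocked), now at (x=3, y=0)
  L: turn left, now facing East
Final: (x=3, y=0), facing East

Answer: Final position: (x=3, y=0), facing East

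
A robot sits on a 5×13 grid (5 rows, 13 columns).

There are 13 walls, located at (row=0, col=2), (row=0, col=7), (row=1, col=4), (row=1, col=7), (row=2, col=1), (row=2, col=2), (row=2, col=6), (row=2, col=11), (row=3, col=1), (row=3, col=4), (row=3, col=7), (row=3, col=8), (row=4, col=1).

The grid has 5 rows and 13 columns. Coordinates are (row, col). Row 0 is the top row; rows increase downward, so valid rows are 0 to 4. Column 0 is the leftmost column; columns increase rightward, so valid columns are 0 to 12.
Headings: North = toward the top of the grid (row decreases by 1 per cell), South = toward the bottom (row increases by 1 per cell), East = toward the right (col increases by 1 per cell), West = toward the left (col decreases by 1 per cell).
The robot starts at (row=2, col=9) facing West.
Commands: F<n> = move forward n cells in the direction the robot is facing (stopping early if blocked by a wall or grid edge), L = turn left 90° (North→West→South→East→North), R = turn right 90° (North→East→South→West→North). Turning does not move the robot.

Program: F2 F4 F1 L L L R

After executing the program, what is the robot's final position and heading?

Answer: Final position: (row=2, col=7), facing East

Derivation:
Start: (row=2, col=9), facing West
  F2: move forward 2, now at (row=2, col=7)
  F4: move forward 0/4 (blocked), now at (row=2, col=7)
  F1: move forward 0/1 (blocked), now at (row=2, col=7)
  L: turn left, now facing South
  L: turn left, now facing East
  L: turn left, now facing North
  R: turn right, now facing East
Final: (row=2, col=7), facing East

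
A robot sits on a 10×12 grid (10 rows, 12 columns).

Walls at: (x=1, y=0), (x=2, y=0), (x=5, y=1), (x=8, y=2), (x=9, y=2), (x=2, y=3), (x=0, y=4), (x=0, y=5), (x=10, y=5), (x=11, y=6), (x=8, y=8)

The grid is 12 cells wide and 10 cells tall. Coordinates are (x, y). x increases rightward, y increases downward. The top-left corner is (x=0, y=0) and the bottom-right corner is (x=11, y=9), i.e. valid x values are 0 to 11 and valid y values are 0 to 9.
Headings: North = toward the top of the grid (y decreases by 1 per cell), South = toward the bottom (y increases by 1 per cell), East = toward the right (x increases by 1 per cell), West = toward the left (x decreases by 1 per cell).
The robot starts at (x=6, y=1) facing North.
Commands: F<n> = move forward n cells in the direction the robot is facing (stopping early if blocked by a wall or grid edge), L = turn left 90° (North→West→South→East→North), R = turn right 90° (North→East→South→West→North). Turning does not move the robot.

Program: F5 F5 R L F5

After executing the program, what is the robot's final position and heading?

Answer: Final position: (x=6, y=0), facing North

Derivation:
Start: (x=6, y=1), facing North
  F5: move forward 1/5 (blocked), now at (x=6, y=0)
  F5: move forward 0/5 (blocked), now at (x=6, y=0)
  R: turn right, now facing East
  L: turn left, now facing North
  F5: move forward 0/5 (blocked), now at (x=6, y=0)
Final: (x=6, y=0), facing North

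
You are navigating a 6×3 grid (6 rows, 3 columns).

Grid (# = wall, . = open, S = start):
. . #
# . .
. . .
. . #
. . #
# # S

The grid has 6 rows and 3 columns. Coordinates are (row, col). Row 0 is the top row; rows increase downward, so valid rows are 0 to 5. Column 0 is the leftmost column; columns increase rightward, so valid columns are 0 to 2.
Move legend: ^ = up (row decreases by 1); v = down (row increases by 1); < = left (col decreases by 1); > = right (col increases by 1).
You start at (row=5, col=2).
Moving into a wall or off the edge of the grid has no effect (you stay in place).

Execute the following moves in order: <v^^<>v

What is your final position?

Answer: Final position: (row=5, col=2)

Derivation:
Start: (row=5, col=2)
  < (left): blocked, stay at (row=5, col=2)
  v (down): blocked, stay at (row=5, col=2)
  ^ (up): blocked, stay at (row=5, col=2)
  ^ (up): blocked, stay at (row=5, col=2)
  < (left): blocked, stay at (row=5, col=2)
  > (right): blocked, stay at (row=5, col=2)
  v (down): blocked, stay at (row=5, col=2)
Final: (row=5, col=2)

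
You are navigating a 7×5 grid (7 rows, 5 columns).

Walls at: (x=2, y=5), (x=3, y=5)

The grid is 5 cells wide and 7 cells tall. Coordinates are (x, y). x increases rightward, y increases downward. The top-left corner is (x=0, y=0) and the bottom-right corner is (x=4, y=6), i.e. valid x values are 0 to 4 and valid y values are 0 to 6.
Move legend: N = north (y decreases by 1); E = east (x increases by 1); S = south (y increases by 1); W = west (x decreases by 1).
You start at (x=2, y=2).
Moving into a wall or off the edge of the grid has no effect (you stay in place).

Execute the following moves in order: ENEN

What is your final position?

Start: (x=2, y=2)
  E (east): (x=2, y=2) -> (x=3, y=2)
  N (north): (x=3, y=2) -> (x=3, y=1)
  E (east): (x=3, y=1) -> (x=4, y=1)
  N (north): (x=4, y=1) -> (x=4, y=0)
Final: (x=4, y=0)

Answer: Final position: (x=4, y=0)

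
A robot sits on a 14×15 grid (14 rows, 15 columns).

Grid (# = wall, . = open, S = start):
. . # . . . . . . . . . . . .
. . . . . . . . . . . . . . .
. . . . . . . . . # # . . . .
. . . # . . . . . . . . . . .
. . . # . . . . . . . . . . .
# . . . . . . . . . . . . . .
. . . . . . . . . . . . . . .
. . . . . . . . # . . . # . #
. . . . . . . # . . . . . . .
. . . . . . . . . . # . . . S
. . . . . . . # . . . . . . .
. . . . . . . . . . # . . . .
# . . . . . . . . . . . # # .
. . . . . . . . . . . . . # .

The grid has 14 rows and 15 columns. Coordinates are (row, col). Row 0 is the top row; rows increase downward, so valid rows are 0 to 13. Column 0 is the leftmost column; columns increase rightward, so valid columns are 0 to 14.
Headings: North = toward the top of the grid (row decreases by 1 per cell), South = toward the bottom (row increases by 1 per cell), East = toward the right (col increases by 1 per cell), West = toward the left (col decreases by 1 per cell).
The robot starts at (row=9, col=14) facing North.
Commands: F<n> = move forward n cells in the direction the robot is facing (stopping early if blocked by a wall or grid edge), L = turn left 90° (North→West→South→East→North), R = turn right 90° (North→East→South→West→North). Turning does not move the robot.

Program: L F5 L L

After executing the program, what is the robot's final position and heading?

Start: (row=9, col=14), facing North
  L: turn left, now facing West
  F5: move forward 3/5 (blocked), now at (row=9, col=11)
  L: turn left, now facing South
  L: turn left, now facing East
Final: (row=9, col=11), facing East

Answer: Final position: (row=9, col=11), facing East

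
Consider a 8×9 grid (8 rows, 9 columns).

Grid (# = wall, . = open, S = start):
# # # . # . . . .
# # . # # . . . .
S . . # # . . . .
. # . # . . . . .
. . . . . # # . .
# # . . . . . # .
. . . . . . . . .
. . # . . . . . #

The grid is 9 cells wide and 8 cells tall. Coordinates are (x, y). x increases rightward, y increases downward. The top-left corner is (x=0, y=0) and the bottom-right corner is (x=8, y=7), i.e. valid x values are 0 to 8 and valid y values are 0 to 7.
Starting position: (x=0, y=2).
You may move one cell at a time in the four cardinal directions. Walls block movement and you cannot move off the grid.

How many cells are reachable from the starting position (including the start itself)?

Answer: Reachable cells: 52

Derivation:
BFS flood-fill from (x=0, y=2):
  Distance 0: (x=0, y=2)
  Distance 1: (x=1, y=2), (x=0, y=3)
  Distance 2: (x=2, y=2), (x=0, y=4)
  Distance 3: (x=2, y=1), (x=2, y=3), (x=1, y=4)
  Distance 4: (x=2, y=4)
  Distance 5: (x=3, y=4), (x=2, y=5)
  Distance 6: (x=4, y=4), (x=3, y=5), (x=2, y=6)
  Distance 7: (x=4, y=3), (x=4, y=5), (x=1, y=6), (x=3, y=6)
  Distance 8: (x=5, y=3), (x=5, y=5), (x=0, y=6), (x=4, y=6), (x=1, y=7), (x=3, y=7)
  Distance 9: (x=5, y=2), (x=6, y=3), (x=6, y=5), (x=5, y=6), (x=0, y=7), (x=4, y=7)
  Distance 10: (x=5, y=1), (x=6, y=2), (x=7, y=3), (x=6, y=6), (x=5, y=7)
  Distance 11: (x=5, y=0), (x=6, y=1), (x=7, y=2), (x=8, y=3), (x=7, y=4), (x=7, y=6), (x=6, y=7)
  Distance 12: (x=6, y=0), (x=7, y=1), (x=8, y=2), (x=8, y=4), (x=8, y=6), (x=7, y=7)
  Distance 13: (x=7, y=0), (x=8, y=1), (x=8, y=5)
  Distance 14: (x=8, y=0)
Total reachable: 52 (grid has 53 open cells total)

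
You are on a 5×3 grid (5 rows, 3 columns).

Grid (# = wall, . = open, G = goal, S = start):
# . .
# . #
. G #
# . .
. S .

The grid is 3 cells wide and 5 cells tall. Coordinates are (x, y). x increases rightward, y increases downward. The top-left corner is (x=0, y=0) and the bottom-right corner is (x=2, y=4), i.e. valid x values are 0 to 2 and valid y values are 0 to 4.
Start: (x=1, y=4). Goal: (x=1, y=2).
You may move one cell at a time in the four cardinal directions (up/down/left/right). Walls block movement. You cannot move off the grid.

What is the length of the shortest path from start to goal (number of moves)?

Answer: Shortest path length: 2

Derivation:
BFS from (x=1, y=4) until reaching (x=1, y=2):
  Distance 0: (x=1, y=4)
  Distance 1: (x=1, y=3), (x=0, y=4), (x=2, y=4)
  Distance 2: (x=1, y=2), (x=2, y=3)  <- goal reached here
One shortest path (2 moves): (x=1, y=4) -> (x=1, y=3) -> (x=1, y=2)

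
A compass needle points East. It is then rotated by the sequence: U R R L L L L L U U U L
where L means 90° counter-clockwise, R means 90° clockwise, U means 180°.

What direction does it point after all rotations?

Start: East
  U (U-turn (180°)) -> West
  R (right (90° clockwise)) -> North
  R (right (90° clockwise)) -> East
  L (left (90° counter-clockwise)) -> North
  L (left (90° counter-clockwise)) -> West
  L (left (90° counter-clockwise)) -> South
  L (left (90° counter-clockwise)) -> East
  L (left (90° counter-clockwise)) -> North
  U (U-turn (180°)) -> South
  U (U-turn (180°)) -> North
  U (U-turn (180°)) -> South
  L (left (90° counter-clockwise)) -> East
Final: East

Answer: Final heading: East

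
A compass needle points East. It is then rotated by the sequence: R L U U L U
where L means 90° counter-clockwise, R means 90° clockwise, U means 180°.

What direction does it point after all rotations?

Answer: Final heading: South

Derivation:
Start: East
  R (right (90° clockwise)) -> South
  L (left (90° counter-clockwise)) -> East
  U (U-turn (180°)) -> West
  U (U-turn (180°)) -> East
  L (left (90° counter-clockwise)) -> North
  U (U-turn (180°)) -> South
Final: South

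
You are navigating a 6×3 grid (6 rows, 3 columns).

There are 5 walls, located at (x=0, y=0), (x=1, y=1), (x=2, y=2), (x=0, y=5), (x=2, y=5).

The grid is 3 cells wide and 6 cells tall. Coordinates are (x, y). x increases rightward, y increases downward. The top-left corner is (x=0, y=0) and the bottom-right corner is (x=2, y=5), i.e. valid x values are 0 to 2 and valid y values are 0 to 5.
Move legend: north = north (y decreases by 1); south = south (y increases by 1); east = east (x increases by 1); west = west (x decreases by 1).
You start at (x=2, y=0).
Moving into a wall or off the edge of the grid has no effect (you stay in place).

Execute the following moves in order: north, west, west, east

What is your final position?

Start: (x=2, y=0)
  north (north): blocked, stay at (x=2, y=0)
  west (west): (x=2, y=0) -> (x=1, y=0)
  west (west): blocked, stay at (x=1, y=0)
  east (east): (x=1, y=0) -> (x=2, y=0)
Final: (x=2, y=0)

Answer: Final position: (x=2, y=0)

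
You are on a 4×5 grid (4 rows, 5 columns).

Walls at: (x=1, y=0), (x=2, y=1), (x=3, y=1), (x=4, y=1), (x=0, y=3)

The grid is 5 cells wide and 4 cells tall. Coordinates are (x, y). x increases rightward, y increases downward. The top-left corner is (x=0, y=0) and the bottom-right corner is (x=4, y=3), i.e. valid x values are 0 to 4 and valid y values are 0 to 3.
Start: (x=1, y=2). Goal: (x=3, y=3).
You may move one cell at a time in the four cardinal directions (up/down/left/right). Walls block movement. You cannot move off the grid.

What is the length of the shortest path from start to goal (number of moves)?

Answer: Shortest path length: 3

Derivation:
BFS from (x=1, y=2) until reaching (x=3, y=3):
  Distance 0: (x=1, y=2)
  Distance 1: (x=1, y=1), (x=0, y=2), (x=2, y=2), (x=1, y=3)
  Distance 2: (x=0, y=1), (x=3, y=2), (x=2, y=3)
  Distance 3: (x=0, y=0), (x=4, y=2), (x=3, y=3)  <- goal reached here
One shortest path (3 moves): (x=1, y=2) -> (x=2, y=2) -> (x=3, y=2) -> (x=3, y=3)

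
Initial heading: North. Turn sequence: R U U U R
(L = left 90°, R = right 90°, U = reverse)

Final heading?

Answer: Final heading: North

Derivation:
Start: North
  R (right (90° clockwise)) -> East
  U (U-turn (180°)) -> West
  U (U-turn (180°)) -> East
  U (U-turn (180°)) -> West
  R (right (90° clockwise)) -> North
Final: North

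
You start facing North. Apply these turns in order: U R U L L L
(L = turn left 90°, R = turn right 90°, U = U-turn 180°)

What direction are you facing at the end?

Start: North
  U (U-turn (180°)) -> South
  R (right (90° clockwise)) -> West
  U (U-turn (180°)) -> East
  L (left (90° counter-clockwise)) -> North
  L (left (90° counter-clockwise)) -> West
  L (left (90° counter-clockwise)) -> South
Final: South

Answer: Final heading: South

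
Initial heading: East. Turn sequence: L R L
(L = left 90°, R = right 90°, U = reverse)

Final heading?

Start: East
  L (left (90° counter-clockwise)) -> North
  R (right (90° clockwise)) -> East
  L (left (90° counter-clockwise)) -> North
Final: North

Answer: Final heading: North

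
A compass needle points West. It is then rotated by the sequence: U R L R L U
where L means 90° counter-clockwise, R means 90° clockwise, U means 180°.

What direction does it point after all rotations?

Start: West
  U (U-turn (180°)) -> East
  R (right (90° clockwise)) -> South
  L (left (90° counter-clockwise)) -> East
  R (right (90° clockwise)) -> South
  L (left (90° counter-clockwise)) -> East
  U (U-turn (180°)) -> West
Final: West

Answer: Final heading: West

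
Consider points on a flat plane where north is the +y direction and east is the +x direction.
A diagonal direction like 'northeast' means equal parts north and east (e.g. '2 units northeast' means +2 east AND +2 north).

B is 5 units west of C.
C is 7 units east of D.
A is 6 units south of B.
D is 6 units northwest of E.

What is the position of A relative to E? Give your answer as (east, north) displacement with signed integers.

Place E at the origin (east=0, north=0).
  D is 6 units northwest of E: delta (east=-6, north=+6); D at (east=-6, north=6).
  C is 7 units east of D: delta (east=+7, north=+0); C at (east=1, north=6).
  B is 5 units west of C: delta (east=-5, north=+0); B at (east=-4, north=6).
  A is 6 units south of B: delta (east=+0, north=-6); A at (east=-4, north=0).
Therefore A relative to E: (east=-4, north=0).

Answer: A is at (east=-4, north=0) relative to E.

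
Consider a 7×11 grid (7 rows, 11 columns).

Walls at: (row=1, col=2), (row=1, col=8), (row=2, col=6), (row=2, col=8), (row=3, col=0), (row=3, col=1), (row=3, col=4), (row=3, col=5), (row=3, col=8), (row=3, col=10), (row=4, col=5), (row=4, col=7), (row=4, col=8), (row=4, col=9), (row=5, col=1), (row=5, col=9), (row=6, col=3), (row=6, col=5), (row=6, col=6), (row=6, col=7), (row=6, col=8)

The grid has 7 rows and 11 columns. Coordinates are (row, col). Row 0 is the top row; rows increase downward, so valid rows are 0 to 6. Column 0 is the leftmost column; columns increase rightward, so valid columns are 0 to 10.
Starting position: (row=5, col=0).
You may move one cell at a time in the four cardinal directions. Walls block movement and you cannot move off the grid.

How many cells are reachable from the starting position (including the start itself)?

Answer: Reachable cells: 52

Derivation:
BFS flood-fill from (row=5, col=0):
  Distance 0: (row=5, col=0)
  Distance 1: (row=4, col=0), (row=6, col=0)
  Distance 2: (row=4, col=1), (row=6, col=1)
  Distance 3: (row=4, col=2), (row=6, col=2)
  Distance 4: (row=3, col=2), (row=4, col=3), (row=5, col=2)
  Distance 5: (row=2, col=2), (row=3, col=3), (row=4, col=4), (row=5, col=3)
  Distance 6: (row=2, col=1), (row=2, col=3), (row=5, col=4)
  Distance 7: (row=1, col=1), (row=1, col=3), (row=2, col=0), (row=2, col=4), (row=5, col=5), (row=6, col=4)
  Distance 8: (row=0, col=1), (row=0, col=3), (row=1, col=0), (row=1, col=4), (row=2, col=5), (row=5, col=6)
  Distance 9: (row=0, col=0), (row=0, col=2), (row=0, col=4), (row=1, col=5), (row=4, col=6), (row=5, col=7)
  Distance 10: (row=0, col=5), (row=1, col=6), (row=3, col=6), (row=5, col=8)
  Distance 11: (row=0, col=6), (row=1, col=7), (row=3, col=7)
  Distance 12: (row=0, col=7), (row=2, col=7)
  Distance 13: (row=0, col=8)
  Distance 14: (row=0, col=9)
  Distance 15: (row=0, col=10), (row=1, col=9)
  Distance 16: (row=1, col=10), (row=2, col=9)
  Distance 17: (row=2, col=10), (row=3, col=9)
Total reachable: 52 (grid has 56 open cells total)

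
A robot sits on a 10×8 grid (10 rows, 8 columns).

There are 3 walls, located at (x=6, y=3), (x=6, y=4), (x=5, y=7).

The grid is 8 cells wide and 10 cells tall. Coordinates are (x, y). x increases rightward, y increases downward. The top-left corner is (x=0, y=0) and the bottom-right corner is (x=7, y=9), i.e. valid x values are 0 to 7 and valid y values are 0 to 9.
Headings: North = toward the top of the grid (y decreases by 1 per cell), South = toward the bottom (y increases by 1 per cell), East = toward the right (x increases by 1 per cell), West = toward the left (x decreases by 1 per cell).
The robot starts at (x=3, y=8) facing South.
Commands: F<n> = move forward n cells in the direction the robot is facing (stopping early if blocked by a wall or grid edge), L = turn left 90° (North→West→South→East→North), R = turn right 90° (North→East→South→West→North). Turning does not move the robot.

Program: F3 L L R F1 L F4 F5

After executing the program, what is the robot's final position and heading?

Answer: Final position: (x=4, y=0), facing North

Derivation:
Start: (x=3, y=8), facing South
  F3: move forward 1/3 (blocked), now at (x=3, y=9)
  L: turn left, now facing East
  L: turn left, now facing North
  R: turn right, now facing East
  F1: move forward 1, now at (x=4, y=9)
  L: turn left, now facing North
  F4: move forward 4, now at (x=4, y=5)
  F5: move forward 5, now at (x=4, y=0)
Final: (x=4, y=0), facing North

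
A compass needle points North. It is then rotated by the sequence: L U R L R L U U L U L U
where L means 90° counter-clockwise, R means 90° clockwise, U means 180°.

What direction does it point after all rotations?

Start: North
  L (left (90° counter-clockwise)) -> West
  U (U-turn (180°)) -> East
  R (right (90° clockwise)) -> South
  L (left (90° counter-clockwise)) -> East
  R (right (90° clockwise)) -> South
  L (left (90° counter-clockwise)) -> East
  U (U-turn (180°)) -> West
  U (U-turn (180°)) -> East
  L (left (90° counter-clockwise)) -> North
  U (U-turn (180°)) -> South
  L (left (90° counter-clockwise)) -> East
  U (U-turn (180°)) -> West
Final: West

Answer: Final heading: West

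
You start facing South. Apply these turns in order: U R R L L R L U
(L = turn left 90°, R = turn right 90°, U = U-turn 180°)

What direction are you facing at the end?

Answer: Final heading: South

Derivation:
Start: South
  U (U-turn (180°)) -> North
  R (right (90° clockwise)) -> East
  R (right (90° clockwise)) -> South
  L (left (90° counter-clockwise)) -> East
  L (left (90° counter-clockwise)) -> North
  R (right (90° clockwise)) -> East
  L (left (90° counter-clockwise)) -> North
  U (U-turn (180°)) -> South
Final: South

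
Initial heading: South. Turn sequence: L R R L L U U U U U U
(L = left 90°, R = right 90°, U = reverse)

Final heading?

Answer: Final heading: East

Derivation:
Start: South
  L (left (90° counter-clockwise)) -> East
  R (right (90° clockwise)) -> South
  R (right (90° clockwise)) -> West
  L (left (90° counter-clockwise)) -> South
  L (left (90° counter-clockwise)) -> East
  U (U-turn (180°)) -> West
  U (U-turn (180°)) -> East
  U (U-turn (180°)) -> West
  U (U-turn (180°)) -> East
  U (U-turn (180°)) -> West
  U (U-turn (180°)) -> East
Final: East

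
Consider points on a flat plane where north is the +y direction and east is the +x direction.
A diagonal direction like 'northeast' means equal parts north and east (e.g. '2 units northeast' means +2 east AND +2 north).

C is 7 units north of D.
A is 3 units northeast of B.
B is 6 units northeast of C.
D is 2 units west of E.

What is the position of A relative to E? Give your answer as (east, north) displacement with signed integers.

Answer: A is at (east=7, north=16) relative to E.

Derivation:
Place E at the origin (east=0, north=0).
  D is 2 units west of E: delta (east=-2, north=+0); D at (east=-2, north=0).
  C is 7 units north of D: delta (east=+0, north=+7); C at (east=-2, north=7).
  B is 6 units northeast of C: delta (east=+6, north=+6); B at (east=4, north=13).
  A is 3 units northeast of B: delta (east=+3, north=+3); A at (east=7, north=16).
Therefore A relative to E: (east=7, north=16).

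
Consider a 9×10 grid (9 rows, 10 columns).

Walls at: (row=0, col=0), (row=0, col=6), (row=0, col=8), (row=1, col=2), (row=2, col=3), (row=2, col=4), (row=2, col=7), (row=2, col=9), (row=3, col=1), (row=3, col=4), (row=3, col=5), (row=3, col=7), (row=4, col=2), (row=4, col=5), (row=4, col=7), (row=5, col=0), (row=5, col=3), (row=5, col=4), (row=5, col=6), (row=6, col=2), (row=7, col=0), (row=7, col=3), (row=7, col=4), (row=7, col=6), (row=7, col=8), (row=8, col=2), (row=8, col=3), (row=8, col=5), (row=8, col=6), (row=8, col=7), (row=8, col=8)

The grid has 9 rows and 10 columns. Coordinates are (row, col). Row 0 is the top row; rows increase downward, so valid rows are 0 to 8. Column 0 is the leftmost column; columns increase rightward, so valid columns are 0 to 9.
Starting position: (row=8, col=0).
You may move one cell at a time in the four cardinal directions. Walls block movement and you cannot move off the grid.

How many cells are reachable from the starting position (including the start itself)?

Answer: Reachable cells: 58

Derivation:
BFS flood-fill from (row=8, col=0):
  Distance 0: (row=8, col=0)
  Distance 1: (row=8, col=1)
  Distance 2: (row=7, col=1)
  Distance 3: (row=6, col=1), (row=7, col=2)
  Distance 4: (row=5, col=1), (row=6, col=0)
  Distance 5: (row=4, col=1), (row=5, col=2)
  Distance 6: (row=4, col=0)
  Distance 7: (row=3, col=0)
  Distance 8: (row=2, col=0)
  Distance 9: (row=1, col=0), (row=2, col=1)
  Distance 10: (row=1, col=1), (row=2, col=2)
  Distance 11: (row=0, col=1), (row=3, col=2)
  Distance 12: (row=0, col=2), (row=3, col=3)
  Distance 13: (row=0, col=3), (row=4, col=3)
  Distance 14: (row=0, col=4), (row=1, col=3), (row=4, col=4)
  Distance 15: (row=0, col=5), (row=1, col=4)
  Distance 16: (row=1, col=5)
  Distance 17: (row=1, col=6), (row=2, col=5)
  Distance 18: (row=1, col=7), (row=2, col=6)
  Distance 19: (row=0, col=7), (row=1, col=8), (row=3, col=6)
  Distance 20: (row=1, col=9), (row=2, col=8), (row=4, col=6)
  Distance 21: (row=0, col=9), (row=3, col=8)
  Distance 22: (row=3, col=9), (row=4, col=8)
  Distance 23: (row=4, col=9), (row=5, col=8)
  Distance 24: (row=5, col=7), (row=5, col=9), (row=6, col=8)
  Distance 25: (row=6, col=7), (row=6, col=9)
  Distance 26: (row=6, col=6), (row=7, col=7), (row=7, col=9)
  Distance 27: (row=6, col=5), (row=8, col=9)
  Distance 28: (row=5, col=5), (row=6, col=4), (row=7, col=5)
  Distance 29: (row=6, col=3)
Total reachable: 58 (grid has 59 open cells total)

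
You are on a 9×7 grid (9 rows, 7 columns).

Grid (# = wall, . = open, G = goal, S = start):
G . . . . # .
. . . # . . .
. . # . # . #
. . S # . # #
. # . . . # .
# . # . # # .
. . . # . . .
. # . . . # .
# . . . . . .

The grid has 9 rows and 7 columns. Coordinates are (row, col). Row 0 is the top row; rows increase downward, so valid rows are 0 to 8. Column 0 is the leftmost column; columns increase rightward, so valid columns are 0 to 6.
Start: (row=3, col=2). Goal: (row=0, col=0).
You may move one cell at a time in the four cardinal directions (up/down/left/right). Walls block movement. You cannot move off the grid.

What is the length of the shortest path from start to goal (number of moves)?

Answer: Shortest path length: 5

Derivation:
BFS from (row=3, col=2) until reaching (row=0, col=0):
  Distance 0: (row=3, col=2)
  Distance 1: (row=3, col=1), (row=4, col=2)
  Distance 2: (row=2, col=1), (row=3, col=0), (row=4, col=3)
  Distance 3: (row=1, col=1), (row=2, col=0), (row=4, col=0), (row=4, col=4), (row=5, col=3)
  Distance 4: (row=0, col=1), (row=1, col=0), (row=1, col=2), (row=3, col=4)
  Distance 5: (row=0, col=0), (row=0, col=2)  <- goal reached here
One shortest path (5 moves): (row=3, col=2) -> (row=3, col=1) -> (row=3, col=0) -> (row=2, col=0) -> (row=1, col=0) -> (row=0, col=0)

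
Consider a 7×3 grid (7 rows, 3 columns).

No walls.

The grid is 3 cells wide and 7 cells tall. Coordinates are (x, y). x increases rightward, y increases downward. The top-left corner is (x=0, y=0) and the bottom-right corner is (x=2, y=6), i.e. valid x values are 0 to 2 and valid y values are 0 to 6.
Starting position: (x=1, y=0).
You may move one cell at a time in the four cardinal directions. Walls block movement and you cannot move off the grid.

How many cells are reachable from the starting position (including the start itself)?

BFS flood-fill from (x=1, y=0):
  Distance 0: (x=1, y=0)
  Distance 1: (x=0, y=0), (x=2, y=0), (x=1, y=1)
  Distance 2: (x=0, y=1), (x=2, y=1), (x=1, y=2)
  Distance 3: (x=0, y=2), (x=2, y=2), (x=1, y=3)
  Distance 4: (x=0, y=3), (x=2, y=3), (x=1, y=4)
  Distance 5: (x=0, y=4), (x=2, y=4), (x=1, y=5)
  Distance 6: (x=0, y=5), (x=2, y=5), (x=1, y=6)
  Distance 7: (x=0, y=6), (x=2, y=6)
Total reachable: 21 (grid has 21 open cells total)

Answer: Reachable cells: 21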